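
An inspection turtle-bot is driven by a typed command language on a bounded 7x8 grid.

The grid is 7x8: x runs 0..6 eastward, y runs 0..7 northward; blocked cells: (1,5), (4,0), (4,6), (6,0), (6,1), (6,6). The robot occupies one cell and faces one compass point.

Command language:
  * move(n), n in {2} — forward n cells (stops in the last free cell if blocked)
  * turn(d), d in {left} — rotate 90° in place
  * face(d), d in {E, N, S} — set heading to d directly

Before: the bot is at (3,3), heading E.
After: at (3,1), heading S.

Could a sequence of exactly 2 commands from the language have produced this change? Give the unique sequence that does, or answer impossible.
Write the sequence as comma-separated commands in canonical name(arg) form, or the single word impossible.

face(S), move(2)

key: position moved to (3,1) AND the heading swung to S — translation plus rotation needed
initial: at (3,3), heading E
t=1 face(S) ⇒ at (3,3), heading S
t=2 move(2) ⇒ at (3,1), heading S
no other 2-command option fits: unique.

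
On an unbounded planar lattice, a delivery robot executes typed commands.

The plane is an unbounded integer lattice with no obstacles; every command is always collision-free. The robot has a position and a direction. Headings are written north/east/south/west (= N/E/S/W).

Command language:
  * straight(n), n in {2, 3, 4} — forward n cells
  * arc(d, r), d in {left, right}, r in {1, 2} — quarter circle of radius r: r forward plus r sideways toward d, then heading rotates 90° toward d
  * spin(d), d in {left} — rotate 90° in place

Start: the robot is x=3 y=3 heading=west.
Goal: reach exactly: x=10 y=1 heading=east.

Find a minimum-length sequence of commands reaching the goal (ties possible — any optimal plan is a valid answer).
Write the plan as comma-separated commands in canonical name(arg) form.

initial: x=3 y=3 heading=west
[1] after arc(left, 1): x=2 y=2 heading=south
[2] after arc(left, 1): x=3 y=1 heading=east
[3] after straight(3): x=6 y=1 heading=east
[4] after straight(4): x=10 y=1 heading=east
minimal: 4 command(s), checked below 4.

arc(left, 1), arc(left, 1), straight(3), straight(4)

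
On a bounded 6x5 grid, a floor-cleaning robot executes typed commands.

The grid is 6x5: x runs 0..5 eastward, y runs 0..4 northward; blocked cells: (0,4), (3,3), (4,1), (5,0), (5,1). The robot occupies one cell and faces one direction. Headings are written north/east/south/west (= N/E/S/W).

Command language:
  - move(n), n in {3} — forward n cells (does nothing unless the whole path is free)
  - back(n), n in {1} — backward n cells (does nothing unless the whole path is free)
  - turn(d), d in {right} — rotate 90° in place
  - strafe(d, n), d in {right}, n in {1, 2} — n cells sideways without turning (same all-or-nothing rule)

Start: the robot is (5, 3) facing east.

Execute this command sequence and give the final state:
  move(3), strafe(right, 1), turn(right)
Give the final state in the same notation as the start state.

from: (5, 3) facing east
step 1 (move(3)): (5, 3) facing east
step 2 (strafe(right, 1)): (5, 2) facing east
step 3 (turn(right)): (5, 2) facing south

(5, 2) facing south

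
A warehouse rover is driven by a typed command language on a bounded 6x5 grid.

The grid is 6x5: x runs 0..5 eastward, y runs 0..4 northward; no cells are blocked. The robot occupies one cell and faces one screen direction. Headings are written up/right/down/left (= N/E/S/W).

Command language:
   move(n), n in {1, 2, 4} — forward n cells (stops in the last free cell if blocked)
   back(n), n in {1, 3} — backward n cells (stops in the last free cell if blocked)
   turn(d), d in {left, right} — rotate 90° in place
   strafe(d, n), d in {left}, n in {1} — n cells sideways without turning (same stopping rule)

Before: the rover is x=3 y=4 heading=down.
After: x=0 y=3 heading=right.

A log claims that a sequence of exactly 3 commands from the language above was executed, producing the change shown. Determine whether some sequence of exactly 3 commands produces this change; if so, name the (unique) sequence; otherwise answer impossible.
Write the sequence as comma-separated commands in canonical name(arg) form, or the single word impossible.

move(1), turn(left), back(3)

key: running back(3) before move(1) would end elsewhere — order is forced
start: x=3 y=4 heading=down
1. move(1) → x=3 y=3 heading=down
2. turn(left) → x=3 y=3 heading=right
3. back(3) → x=0 y=3 heading=right
no rival 3-sequence matches.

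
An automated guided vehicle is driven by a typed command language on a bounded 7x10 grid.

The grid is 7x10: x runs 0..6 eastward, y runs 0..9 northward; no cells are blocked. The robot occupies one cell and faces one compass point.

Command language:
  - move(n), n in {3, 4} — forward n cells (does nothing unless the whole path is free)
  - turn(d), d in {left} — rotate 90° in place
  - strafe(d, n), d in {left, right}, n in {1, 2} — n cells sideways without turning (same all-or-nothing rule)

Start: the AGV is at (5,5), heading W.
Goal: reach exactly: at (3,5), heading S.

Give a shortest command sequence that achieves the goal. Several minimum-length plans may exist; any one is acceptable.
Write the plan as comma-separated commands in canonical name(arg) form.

turn(left), strafe(right, 2)

from: at (5,5), heading W
[1] after turn(left): at (5,5), heading S
[2] after strafe(right, 2): at (3,5), heading S
nothing shorter than 2 reaches the goal.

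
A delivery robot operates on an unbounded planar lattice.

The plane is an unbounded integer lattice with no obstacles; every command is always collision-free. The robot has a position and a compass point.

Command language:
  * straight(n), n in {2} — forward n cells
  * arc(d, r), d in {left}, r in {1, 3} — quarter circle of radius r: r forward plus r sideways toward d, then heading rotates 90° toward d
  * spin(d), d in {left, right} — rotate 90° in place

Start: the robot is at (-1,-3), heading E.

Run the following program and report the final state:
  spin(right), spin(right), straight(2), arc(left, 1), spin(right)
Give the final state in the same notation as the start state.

from: at (-1,-3), heading E
step 1 (spin(right)): at (-1,-3), heading S
step 2 (spin(right)): at (-1,-3), heading W
step 3 (straight(2)): at (-3,-3), heading W
step 4 (arc(left, 1)): at (-4,-4), heading S
step 5 (spin(right)): at (-4,-4), heading W

at (-4,-4), heading W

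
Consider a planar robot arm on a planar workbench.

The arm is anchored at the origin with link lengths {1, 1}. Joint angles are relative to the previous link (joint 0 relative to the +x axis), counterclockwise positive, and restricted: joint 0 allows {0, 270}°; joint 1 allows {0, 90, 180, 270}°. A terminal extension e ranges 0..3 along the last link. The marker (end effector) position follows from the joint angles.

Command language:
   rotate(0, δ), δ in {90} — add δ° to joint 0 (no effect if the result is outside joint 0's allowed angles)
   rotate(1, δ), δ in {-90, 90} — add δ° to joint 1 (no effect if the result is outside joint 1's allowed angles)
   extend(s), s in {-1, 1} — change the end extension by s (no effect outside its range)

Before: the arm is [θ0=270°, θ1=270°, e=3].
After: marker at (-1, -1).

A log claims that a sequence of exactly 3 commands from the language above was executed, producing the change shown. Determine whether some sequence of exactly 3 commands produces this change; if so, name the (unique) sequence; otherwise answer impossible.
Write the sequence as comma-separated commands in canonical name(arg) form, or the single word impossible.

start: [θ0=270°, θ1=270°, e=3]
step 1 (extend(-1)): [θ0=270°, θ1=270°, e=2]
step 2 (extend(-1)): [θ0=270°, θ1=270°, e=1]
step 3 (extend(-1)): [θ0=270°, θ1=270°, e=0]
no rival 3-sequence matches.

extend(-1), extend(-1), extend(-1)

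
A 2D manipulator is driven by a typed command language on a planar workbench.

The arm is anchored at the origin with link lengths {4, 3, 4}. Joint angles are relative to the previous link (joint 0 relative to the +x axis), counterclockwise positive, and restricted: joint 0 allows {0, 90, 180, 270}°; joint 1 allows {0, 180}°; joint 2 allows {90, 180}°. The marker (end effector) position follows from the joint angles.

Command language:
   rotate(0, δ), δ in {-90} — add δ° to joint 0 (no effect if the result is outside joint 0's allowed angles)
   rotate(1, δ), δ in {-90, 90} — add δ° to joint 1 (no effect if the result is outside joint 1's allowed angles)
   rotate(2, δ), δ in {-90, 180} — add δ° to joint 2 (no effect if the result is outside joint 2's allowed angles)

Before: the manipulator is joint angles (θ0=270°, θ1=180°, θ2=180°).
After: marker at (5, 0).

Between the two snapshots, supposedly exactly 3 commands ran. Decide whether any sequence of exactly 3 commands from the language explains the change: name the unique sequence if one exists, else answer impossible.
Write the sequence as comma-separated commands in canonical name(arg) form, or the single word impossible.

begin: joint angles (θ0=270°, θ1=180°, θ2=180°)
t=1 rotate(0, -90) ⇒ joint angles (θ0=180°, θ1=180°, θ2=180°)
t=2 rotate(0, -90) ⇒ joint angles (θ0=90°, θ1=180°, θ2=180°)
t=3 rotate(0, -90) ⇒ joint angles (θ0=0°, θ1=180°, θ2=180°)
uniquely the one of 125 3-step routes that fits.

rotate(0, -90), rotate(0, -90), rotate(0, -90)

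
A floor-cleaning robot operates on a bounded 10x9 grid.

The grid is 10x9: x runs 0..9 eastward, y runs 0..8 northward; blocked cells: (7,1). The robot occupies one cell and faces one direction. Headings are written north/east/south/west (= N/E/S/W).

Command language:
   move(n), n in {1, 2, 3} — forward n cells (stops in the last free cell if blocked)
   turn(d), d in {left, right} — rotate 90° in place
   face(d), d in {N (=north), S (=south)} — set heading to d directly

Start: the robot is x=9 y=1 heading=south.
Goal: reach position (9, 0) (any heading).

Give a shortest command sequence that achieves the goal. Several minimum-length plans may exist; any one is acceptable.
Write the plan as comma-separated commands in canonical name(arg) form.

move(2)

from: x=9 y=1 heading=south
t=1 move(2) ⇒ x=9 y=0 heading=south
nothing shorter than 1 reaches the goal.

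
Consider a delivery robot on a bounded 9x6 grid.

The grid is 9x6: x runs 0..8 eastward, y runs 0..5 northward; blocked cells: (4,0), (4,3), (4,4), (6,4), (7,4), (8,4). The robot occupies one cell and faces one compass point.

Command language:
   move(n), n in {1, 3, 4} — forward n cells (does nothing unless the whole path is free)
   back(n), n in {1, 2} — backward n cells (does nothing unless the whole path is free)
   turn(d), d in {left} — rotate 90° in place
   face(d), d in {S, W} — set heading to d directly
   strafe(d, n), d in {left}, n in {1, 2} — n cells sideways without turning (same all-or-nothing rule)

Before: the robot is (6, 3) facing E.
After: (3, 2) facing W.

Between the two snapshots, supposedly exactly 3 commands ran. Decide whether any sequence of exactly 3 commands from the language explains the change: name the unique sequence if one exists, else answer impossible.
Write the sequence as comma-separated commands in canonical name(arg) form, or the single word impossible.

key: order matters: swapping face(W) and move(3) lands elsewhere
begin: (6, 3) facing E
1. face(W) → (6, 3) facing W
2. strafe(left, 1) → (6, 2) facing W
3. move(3) → (3, 2) facing W
uniquely the one of 1000 3-step routes that fits.

face(W), strafe(left, 1), move(3)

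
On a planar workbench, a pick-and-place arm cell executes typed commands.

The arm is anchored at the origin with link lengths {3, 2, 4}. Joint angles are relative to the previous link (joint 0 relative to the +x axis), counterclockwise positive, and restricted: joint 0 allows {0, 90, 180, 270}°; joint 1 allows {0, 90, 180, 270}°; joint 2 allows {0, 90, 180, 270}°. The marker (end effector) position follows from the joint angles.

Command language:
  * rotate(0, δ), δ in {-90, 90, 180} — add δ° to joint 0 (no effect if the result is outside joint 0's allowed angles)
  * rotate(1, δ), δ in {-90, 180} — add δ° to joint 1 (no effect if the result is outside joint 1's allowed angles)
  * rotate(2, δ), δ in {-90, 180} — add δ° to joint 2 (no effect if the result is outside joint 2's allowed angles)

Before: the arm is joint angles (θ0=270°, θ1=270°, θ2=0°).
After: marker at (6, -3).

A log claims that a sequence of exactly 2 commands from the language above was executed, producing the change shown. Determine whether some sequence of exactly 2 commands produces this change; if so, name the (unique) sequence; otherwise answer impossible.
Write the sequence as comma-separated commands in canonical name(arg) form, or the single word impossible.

rotate(1, -90), rotate(1, -90)

from: joint angles (θ0=270°, θ1=270°, θ2=0°)
[1] after rotate(1, -90): joint angles (θ0=270°, θ1=180°, θ2=0°)
[2] after rotate(1, -90): joint angles (θ0=270°, θ1=90°, θ2=0°)
no other 2-command option fits: unique.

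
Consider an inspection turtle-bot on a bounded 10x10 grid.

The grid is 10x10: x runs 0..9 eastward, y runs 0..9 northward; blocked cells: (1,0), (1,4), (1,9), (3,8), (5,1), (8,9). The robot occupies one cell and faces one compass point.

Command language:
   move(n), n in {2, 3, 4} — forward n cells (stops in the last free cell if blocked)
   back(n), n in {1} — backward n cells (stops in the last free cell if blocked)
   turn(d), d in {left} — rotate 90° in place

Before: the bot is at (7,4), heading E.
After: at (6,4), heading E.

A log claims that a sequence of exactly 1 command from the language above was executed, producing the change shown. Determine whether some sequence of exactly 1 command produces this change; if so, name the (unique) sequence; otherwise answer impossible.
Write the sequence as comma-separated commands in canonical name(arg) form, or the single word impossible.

key: heading stays E — the single command does not turn
begin: at (7,4), heading E
[1] after back(1): at (6,4), heading E
uniquely the one of 5 1-step routes that fits.

back(1)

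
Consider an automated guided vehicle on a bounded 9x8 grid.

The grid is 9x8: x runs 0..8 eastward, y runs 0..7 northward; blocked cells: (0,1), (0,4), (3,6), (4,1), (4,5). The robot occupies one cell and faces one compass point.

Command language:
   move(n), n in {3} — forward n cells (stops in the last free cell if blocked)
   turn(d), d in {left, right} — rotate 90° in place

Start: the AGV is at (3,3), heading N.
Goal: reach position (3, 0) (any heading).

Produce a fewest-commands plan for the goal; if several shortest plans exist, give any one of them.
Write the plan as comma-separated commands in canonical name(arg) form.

begin: at (3,3), heading N
t=1 turn(right) ⇒ at (3,3), heading E
t=2 turn(right) ⇒ at (3,3), heading S
t=3 move(3) ⇒ at (3,0), heading S
shorter routes all fall short; 3 is best.

turn(right), turn(right), move(3)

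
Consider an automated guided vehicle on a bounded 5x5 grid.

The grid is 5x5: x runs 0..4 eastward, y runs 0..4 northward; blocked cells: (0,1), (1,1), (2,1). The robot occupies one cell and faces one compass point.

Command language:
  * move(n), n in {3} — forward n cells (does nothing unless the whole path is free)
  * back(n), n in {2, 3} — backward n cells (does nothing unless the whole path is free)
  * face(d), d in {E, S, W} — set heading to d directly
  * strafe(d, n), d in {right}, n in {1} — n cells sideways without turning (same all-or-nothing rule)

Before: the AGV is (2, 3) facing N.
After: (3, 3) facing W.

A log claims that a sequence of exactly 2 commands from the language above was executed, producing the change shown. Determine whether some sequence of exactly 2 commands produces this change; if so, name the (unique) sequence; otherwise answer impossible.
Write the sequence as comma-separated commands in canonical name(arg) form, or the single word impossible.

key: order matters: swapping strafe(right, 1) and face(W) lands elsewhere
from: (2, 3) facing N
t=1 strafe(right, 1) ⇒ (3, 3) facing N
t=2 face(W) ⇒ (3, 3) facing W
all 49 alternatives checked — unique.

strafe(right, 1), face(W)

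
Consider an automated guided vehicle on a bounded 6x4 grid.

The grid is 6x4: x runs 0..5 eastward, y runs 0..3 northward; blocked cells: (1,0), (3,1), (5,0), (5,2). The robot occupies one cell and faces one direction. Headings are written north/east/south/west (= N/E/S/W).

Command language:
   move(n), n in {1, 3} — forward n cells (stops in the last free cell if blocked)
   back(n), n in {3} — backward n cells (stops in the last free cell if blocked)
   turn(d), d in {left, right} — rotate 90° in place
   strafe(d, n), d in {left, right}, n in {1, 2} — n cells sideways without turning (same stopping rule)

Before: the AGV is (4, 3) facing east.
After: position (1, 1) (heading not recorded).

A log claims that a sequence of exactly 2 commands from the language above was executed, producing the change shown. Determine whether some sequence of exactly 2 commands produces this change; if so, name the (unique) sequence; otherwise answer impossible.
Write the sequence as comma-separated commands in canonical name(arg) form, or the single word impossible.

back(3), strafe(right, 2)

key: order matters: swapping back(3) and strafe(right, 2) lands elsewhere
begin: (4, 3) facing east
1. back(3) → (1, 3) facing east
2. strafe(right, 2) → (1, 1) facing east
all 81 alternatives checked — unique.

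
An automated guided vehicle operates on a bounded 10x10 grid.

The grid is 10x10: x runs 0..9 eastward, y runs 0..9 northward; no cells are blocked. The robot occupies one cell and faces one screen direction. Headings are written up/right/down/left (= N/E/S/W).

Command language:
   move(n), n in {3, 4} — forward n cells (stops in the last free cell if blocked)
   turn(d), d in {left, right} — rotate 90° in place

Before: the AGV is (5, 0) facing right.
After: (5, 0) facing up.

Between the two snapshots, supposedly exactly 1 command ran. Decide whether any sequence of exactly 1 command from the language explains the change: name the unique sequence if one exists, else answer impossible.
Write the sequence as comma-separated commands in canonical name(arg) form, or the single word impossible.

turn(left)

key: parked at (5,0) the whole time — nothing moves the robot
t0: (5, 0) facing right
step 1 (turn(left)): (5, 0) facing up
uniquely the one of 4 1-step routes that fits.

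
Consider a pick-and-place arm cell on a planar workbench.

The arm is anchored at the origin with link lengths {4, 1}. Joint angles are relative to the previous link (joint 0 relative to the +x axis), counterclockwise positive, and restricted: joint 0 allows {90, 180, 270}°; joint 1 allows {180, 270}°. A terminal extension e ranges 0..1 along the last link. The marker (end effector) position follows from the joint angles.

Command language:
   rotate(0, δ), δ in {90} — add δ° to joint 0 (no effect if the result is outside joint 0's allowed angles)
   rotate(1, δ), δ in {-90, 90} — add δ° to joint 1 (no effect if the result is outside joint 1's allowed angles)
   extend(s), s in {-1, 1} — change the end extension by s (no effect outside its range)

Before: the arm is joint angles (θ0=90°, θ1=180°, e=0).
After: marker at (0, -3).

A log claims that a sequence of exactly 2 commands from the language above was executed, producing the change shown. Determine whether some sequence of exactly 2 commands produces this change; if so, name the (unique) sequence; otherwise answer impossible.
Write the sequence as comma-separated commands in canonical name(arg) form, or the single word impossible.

rotate(0, 90), rotate(0, 90)

begin: joint angles (θ0=90°, θ1=180°, e=0)
step 1 (rotate(0, 90)): joint angles (θ0=180°, θ1=180°, e=0)
step 2 (rotate(0, 90)): joint angles (θ0=270°, θ1=180°, e=0)
uniquely the one of 25 2-step routes that fits.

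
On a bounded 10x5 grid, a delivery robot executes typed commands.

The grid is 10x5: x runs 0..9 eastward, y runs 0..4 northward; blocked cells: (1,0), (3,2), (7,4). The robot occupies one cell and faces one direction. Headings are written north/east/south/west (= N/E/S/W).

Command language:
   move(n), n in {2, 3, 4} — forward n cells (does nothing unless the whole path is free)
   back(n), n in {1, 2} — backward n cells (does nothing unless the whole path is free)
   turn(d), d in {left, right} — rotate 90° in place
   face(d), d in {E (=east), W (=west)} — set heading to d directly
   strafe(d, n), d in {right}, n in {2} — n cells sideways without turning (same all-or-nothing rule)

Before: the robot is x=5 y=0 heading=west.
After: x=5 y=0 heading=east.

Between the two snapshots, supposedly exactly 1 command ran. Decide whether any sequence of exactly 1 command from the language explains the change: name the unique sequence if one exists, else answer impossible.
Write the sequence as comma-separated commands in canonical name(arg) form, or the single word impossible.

key: (5,0) unchanged — the single command moves nothing
t0: x=5 y=0 heading=west
step 1 (face(E)): x=5 y=0 heading=east
no rival 1-sequence matches.

face(E)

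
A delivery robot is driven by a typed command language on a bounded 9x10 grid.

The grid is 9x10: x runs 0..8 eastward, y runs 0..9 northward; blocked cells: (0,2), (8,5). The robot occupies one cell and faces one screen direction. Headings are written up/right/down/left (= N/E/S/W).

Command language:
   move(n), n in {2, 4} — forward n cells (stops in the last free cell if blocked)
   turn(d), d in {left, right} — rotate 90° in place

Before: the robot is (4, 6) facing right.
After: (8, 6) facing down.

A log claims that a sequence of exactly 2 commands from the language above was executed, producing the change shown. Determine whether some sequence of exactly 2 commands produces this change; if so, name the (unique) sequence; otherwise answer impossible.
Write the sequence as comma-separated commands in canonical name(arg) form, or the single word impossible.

move(4), turn(right)

key: position moved to (8,6) AND the heading swung to S — translation plus rotation needed
initial: (4, 6) facing right
t=1 move(4) ⇒ (8, 6) facing right
t=2 turn(right) ⇒ (8, 6) facing down
all 16 alternatives checked — unique.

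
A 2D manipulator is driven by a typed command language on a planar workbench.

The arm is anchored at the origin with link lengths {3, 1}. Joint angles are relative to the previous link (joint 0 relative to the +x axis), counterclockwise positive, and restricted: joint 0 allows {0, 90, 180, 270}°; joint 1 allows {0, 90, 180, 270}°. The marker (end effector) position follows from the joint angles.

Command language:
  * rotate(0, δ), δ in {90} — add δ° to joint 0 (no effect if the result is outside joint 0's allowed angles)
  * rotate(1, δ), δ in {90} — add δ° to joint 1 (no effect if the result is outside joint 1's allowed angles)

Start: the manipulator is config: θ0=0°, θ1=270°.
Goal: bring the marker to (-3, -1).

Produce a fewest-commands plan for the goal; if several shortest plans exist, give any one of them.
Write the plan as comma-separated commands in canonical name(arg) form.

initial: config: θ0=0°, θ1=270°
step 1 (rotate(1, 90)): config: θ0=0°, θ1=0°
step 2 (rotate(1, 90)): config: θ0=0°, θ1=90°
step 3 (rotate(0, 90)): config: θ0=90°, θ1=90°
step 4 (rotate(0, 90)): config: θ0=180°, θ1=90°
shorter routes all fall short; 4 is best.

rotate(1, 90), rotate(1, 90), rotate(0, 90), rotate(0, 90)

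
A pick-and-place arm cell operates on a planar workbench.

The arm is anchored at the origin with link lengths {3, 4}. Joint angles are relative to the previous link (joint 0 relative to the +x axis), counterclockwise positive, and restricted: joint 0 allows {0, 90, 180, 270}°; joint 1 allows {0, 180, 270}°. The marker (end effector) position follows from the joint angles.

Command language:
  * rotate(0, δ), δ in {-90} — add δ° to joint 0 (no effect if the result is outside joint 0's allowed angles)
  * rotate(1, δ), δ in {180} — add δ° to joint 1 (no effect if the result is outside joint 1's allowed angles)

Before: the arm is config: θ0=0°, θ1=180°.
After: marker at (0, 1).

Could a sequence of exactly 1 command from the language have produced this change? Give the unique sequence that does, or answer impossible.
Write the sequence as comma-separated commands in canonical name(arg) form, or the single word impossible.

rotate(0, -90)

start: config: θ0=0°, θ1=180°
t=1 rotate(0, -90) ⇒ config: θ0=270°, θ1=180°
uniquely the one of 2 1-step routes that fits.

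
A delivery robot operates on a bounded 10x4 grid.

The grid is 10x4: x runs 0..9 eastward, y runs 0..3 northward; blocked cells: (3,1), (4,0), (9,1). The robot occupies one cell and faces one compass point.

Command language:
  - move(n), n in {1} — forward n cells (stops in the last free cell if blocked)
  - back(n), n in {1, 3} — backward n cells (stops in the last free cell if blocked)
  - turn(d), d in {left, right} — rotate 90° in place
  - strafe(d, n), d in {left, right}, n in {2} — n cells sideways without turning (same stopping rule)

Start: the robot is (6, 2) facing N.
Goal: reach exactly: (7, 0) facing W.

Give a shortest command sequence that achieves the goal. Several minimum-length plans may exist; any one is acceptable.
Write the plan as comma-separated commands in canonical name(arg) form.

t0: (6, 2) facing N
t=1 back(3) ⇒ (6, 0) facing N
t=2 turn(left) ⇒ (6, 0) facing W
t=3 back(1) ⇒ (7, 0) facing W
no 2-step plan works, so 3 is optimal.

back(3), turn(left), back(1)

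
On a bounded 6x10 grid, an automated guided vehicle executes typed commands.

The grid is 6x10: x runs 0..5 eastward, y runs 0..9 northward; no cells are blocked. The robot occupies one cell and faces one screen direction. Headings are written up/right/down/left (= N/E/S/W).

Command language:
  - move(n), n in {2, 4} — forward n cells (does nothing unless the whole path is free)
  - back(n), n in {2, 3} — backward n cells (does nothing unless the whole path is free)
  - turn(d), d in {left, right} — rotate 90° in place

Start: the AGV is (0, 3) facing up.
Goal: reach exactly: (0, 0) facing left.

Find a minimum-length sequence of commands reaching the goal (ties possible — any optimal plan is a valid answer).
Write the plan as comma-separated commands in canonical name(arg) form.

back(3), turn(left)

begin: (0, 3) facing up
step 1 (back(3)): (0, 0) facing up
step 2 (turn(left)): (0, 0) facing left
shorter routes all fall short; 2 is best.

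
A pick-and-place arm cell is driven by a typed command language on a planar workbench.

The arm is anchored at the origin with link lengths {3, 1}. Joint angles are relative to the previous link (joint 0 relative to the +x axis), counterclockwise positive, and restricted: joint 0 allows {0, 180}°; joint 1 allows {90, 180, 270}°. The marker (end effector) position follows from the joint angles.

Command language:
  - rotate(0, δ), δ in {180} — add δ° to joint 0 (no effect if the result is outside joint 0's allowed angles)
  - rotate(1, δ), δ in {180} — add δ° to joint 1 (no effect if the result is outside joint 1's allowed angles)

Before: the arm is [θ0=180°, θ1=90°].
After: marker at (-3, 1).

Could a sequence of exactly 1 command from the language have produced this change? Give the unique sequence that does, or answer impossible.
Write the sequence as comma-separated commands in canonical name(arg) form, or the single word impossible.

t0: [θ0=180°, θ1=90°]
1. rotate(1, 180) → [θ0=180°, θ1=270°]
uniquely the one of 2 1-step routes that fits.

rotate(1, 180)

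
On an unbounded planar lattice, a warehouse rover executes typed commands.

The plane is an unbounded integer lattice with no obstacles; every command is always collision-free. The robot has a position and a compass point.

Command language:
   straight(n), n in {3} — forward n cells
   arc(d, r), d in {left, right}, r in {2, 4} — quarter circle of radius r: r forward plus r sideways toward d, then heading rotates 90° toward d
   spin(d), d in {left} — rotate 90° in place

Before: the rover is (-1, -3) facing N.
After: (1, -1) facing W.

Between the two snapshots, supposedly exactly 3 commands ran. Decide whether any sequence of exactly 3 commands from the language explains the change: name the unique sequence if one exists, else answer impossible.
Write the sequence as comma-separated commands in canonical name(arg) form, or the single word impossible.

key: order matters: swapping arc(right, 2) and spin(left) lands elsewhere
begin: (-1, -3) facing N
[1] after arc(right, 2): (1, -1) facing E
[2] after spin(left): (1, -1) facing N
[3] after spin(left): (1, -1) facing W
no rival 3-sequence matches.

arc(right, 2), spin(left), spin(left)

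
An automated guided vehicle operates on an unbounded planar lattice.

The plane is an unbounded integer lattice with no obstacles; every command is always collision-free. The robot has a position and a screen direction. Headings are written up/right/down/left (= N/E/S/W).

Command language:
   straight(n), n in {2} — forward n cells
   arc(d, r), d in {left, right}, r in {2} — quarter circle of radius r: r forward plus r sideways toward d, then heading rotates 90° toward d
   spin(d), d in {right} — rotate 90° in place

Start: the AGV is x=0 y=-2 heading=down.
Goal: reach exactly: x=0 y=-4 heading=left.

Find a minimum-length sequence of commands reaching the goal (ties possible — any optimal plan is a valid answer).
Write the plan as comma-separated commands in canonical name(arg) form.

start: x=0 y=-2 heading=down
step 1 (straight(2)): x=0 y=-4 heading=down
step 2 (spin(right)): x=0 y=-4 heading=left
no 1-step plan works, so 2 is optimal.

straight(2), spin(right)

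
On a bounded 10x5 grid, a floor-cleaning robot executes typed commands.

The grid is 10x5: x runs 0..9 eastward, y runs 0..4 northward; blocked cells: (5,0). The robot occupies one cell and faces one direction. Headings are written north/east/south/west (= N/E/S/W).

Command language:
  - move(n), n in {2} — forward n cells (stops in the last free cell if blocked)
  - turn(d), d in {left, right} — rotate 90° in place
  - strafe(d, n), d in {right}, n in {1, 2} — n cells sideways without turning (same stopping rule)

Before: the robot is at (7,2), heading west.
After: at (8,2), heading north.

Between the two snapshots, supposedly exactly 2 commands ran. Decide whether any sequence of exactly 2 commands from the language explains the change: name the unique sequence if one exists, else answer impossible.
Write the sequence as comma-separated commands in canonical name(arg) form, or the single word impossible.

key: order matters: swapping turn(right) and strafe(right, 1) lands elsewhere
from: at (7,2), heading west
t=1 turn(right) ⇒ at (7,2), heading north
t=2 strafe(right, 1) ⇒ at (8,2), heading north
uniquely the one of 25 2-step routes that fits.

turn(right), strafe(right, 1)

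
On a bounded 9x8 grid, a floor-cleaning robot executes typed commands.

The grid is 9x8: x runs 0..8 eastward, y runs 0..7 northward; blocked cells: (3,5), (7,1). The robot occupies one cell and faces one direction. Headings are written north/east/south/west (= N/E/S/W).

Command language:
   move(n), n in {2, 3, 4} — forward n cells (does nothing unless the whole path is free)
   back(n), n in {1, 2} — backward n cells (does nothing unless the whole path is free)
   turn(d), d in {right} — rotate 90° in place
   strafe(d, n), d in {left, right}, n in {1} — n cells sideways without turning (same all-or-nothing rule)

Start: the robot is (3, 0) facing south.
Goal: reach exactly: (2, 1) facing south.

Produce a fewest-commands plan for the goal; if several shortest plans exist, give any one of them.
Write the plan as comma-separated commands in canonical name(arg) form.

strafe(right, 1), back(1)

initial: (3, 0) facing south
1. strafe(right, 1) → (2, 0) facing south
2. back(1) → (2, 1) facing south
minimal: 2 command(s), checked below 2.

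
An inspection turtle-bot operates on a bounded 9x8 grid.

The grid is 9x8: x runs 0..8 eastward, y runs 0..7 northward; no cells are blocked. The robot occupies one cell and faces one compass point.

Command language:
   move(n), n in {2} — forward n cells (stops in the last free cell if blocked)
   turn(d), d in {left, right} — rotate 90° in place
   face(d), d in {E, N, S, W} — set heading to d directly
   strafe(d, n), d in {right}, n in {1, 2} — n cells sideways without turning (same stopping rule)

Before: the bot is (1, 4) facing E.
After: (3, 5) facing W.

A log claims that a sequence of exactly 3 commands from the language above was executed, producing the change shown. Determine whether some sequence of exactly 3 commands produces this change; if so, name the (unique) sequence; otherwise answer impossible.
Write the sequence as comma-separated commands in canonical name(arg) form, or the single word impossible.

move(2), face(W), strafe(right, 1)

key: running strafe(right, 1) before move(2) would end elsewhere — order is forced
t0: (1, 4) facing E
1. move(2) → (3, 4) facing E
2. face(W) → (3, 4) facing W
3. strafe(right, 1) → (3, 5) facing W
all 729 alternatives checked — unique.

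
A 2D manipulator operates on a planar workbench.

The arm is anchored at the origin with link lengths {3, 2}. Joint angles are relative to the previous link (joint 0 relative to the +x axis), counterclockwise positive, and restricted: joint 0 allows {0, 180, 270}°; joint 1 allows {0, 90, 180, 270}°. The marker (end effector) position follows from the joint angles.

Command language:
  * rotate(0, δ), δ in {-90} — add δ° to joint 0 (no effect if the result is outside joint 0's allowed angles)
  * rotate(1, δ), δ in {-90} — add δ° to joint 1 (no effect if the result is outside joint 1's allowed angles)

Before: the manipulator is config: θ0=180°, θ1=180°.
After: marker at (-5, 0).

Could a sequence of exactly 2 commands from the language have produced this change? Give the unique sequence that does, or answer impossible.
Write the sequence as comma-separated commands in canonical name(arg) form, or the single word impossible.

begin: config: θ0=180°, θ1=180°
1. rotate(1, -90) → config: θ0=180°, θ1=90°
2. rotate(1, -90) → config: θ0=180°, θ1=0°
no rival 2-sequence matches.

rotate(1, -90), rotate(1, -90)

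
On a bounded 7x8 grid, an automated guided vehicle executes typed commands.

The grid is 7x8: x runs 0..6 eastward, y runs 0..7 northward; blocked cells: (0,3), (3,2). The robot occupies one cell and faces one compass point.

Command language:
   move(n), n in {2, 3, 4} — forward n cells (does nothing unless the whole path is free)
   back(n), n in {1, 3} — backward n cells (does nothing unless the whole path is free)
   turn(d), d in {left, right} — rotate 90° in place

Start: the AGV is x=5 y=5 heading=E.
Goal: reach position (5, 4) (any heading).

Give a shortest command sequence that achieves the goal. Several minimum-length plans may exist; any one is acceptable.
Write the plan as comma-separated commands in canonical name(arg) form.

begin: x=5 y=5 heading=E
t=1 turn(left) ⇒ x=5 y=5 heading=N
t=2 back(1) ⇒ x=5 y=4 heading=N
minimal: 2 command(s), checked below 2.

turn(left), back(1)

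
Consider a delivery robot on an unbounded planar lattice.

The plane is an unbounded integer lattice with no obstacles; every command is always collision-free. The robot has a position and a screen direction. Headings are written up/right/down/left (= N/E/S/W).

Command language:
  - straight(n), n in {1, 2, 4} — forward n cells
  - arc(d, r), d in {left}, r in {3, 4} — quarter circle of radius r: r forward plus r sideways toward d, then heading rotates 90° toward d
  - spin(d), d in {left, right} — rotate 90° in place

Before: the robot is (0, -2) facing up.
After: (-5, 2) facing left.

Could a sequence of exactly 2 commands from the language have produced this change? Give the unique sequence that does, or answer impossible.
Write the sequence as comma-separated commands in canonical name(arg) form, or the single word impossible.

key: running straight(1) before arc(left, 4) would end elsewhere — order is forced
start: (0, -2) facing up
step 1 (arc(left, 4)): (-4, 2) facing left
step 2 (straight(1)): (-5, 2) facing left
uniquely the one of 49 2-step routes that fits.

arc(left, 4), straight(1)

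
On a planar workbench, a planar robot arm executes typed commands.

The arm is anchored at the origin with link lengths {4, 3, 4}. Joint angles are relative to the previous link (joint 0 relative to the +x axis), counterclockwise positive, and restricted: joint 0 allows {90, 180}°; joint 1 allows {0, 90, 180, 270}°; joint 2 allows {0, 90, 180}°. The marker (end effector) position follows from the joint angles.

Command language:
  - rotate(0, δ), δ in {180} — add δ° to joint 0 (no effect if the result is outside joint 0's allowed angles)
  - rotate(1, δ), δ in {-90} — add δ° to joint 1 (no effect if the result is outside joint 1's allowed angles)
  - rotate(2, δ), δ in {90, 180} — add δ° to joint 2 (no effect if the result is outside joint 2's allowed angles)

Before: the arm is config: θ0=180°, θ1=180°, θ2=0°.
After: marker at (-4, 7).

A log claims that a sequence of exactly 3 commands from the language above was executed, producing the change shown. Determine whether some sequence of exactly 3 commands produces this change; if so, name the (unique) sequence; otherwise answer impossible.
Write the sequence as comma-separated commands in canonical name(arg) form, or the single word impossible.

begin: config: θ0=180°, θ1=180°, θ2=0°
t=1 rotate(1, -90) ⇒ config: θ0=180°, θ1=90°, θ2=0°
t=2 rotate(1, -90) ⇒ config: θ0=180°, θ1=0°, θ2=0°
t=3 rotate(1, -90) ⇒ config: θ0=180°, θ1=270°, θ2=0°
all 64 alternatives checked — unique.

rotate(1, -90), rotate(1, -90), rotate(1, -90)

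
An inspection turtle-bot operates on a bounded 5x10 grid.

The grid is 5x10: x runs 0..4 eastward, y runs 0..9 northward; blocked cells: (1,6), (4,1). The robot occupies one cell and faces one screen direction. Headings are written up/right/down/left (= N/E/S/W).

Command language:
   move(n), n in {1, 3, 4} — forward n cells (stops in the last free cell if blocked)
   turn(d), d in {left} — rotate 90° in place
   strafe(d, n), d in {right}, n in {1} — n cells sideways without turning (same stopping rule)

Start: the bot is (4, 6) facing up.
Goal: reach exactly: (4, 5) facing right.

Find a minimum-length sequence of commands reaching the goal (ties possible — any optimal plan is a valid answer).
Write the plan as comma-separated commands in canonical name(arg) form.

turn(left), turn(left), turn(left), strafe(right, 1)

initial: (4, 6) facing up
1. turn(left) → (4, 6) facing left
2. turn(left) → (4, 6) facing down
3. turn(left) → (4, 6) facing right
4. strafe(right, 1) → (4, 5) facing right
shorter routes all fall short; 4 is best.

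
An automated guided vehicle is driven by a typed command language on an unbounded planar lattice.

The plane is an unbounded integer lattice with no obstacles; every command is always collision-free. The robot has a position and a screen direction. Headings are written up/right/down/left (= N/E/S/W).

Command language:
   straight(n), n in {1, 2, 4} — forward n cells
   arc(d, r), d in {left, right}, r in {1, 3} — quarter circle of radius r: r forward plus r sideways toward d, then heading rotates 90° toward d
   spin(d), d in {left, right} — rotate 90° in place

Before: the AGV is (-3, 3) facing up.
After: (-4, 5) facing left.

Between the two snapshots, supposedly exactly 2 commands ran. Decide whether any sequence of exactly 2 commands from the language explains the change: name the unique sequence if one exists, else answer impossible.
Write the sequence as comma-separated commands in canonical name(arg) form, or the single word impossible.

straight(1), arc(left, 1)

key: cell and facing (now W) both changed — the 2 commands mix motion and turning
start: (-3, 3) facing up
t=1 straight(1) ⇒ (-3, 4) facing up
t=2 arc(left, 1) ⇒ (-4, 5) facing left
all 81 alternatives checked — unique.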